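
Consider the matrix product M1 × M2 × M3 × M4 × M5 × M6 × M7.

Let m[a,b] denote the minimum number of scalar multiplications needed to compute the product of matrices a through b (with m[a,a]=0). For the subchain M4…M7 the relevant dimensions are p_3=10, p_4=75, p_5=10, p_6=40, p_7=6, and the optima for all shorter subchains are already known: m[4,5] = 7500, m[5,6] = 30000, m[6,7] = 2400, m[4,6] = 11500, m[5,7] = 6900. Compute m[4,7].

m[4,7] = min over k∈[4,6] of m[4,k]+m[k+1,7]+p_{3}·p_k·p_{7}.
k=4: 0 + 6900 + 10·75·6 = 11400; k=5: 7500 + 2400 + 10·10·6 = 10500; k=6: 11500 + 0 + 10·40·6 = 13900.
Minimum: 10500 at k=5.

10500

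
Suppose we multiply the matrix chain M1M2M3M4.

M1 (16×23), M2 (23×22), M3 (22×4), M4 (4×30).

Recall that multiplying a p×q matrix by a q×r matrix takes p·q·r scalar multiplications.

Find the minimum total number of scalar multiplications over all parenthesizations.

5416

Adjacent pairs: M1M2 = 16·23·22 = 8096; M2M3 = 23·22·4 = 2024; M3M4 = 22·4·30 = 2640.
Length 3: M1..M3: k=1: 0+2024+16·23·4=3496; k=2: 8096+0+16·22·4=9504 → min 3496 | M2..M4: k=2: 0+2640+23·22·30=17820; k=3: 2024+0+23·4·30=4784 → min 4784.
Length 4: M1..M4: k=1: 0+4784+16·23·30=15824; k=2: 8096+2640+16·22·30=21296; k=3: 3496+0+16·4·30=5416 → min 5416.
Optimal order: ((M1(M2M3))M4) with cost 5416.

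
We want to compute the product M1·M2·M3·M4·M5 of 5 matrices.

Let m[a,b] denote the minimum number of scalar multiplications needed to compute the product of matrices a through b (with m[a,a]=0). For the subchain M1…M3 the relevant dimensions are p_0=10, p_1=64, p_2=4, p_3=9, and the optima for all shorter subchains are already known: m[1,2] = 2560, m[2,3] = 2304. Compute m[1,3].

m[1,3] = min over k∈[1,2] of m[1,k]+m[k+1,3]+p_{0}·p_k·p_{3}.
k=1: 0 + 2304 + 10·64·9 = 8064; k=2: 2560 + 0 + 10·4·9 = 2920.
Minimum: 2920 at k=2.

2920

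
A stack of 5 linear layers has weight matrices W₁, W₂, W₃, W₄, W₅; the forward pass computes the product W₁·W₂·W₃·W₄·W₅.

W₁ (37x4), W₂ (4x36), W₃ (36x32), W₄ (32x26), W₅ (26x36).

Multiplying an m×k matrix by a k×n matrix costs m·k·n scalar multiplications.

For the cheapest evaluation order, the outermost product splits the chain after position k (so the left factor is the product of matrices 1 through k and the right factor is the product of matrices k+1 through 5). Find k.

Adjacent pairs: W₁W₂ = 37·4·36 = 5328; W₂W₃ = 4·36·32 = 4608; W₃W₄ = 36·32·26 = 29952; W₄W₅ = 32·26·36 = 29952.
Length 3: W₁..W₃: k=1: 0+4608+37·4·32=9344; k=2: 5328+0+37·36·32=47952 → min 9344 | W₂..W₄: k=2: 0+29952+4·36·26=33696; k=3: 4608+0+4·32·26=7936 → min 7936 | W₃..W₅: k=3: 0+29952+36·32·36=71424; k=4: 29952+0+36·26·36=63648 → min 63648.
Length 4: W₁..W₄: k=1: 0+7936+37·4·26=11784; k=2: 5328+29952+37·36·26=69912; k=3: 9344+0+37·32·26=40128 → min 11784 | W₂..W₅: k=2: 0+63648+4·36·36=68832; k=3: 4608+29952+4·32·36=39168; k=4: 7936+0+4·26·36=11680 → min 11680.
Top-level splits: k=1: (W₁..W₁)·(W₂..W₅) → 0+11680+37·4·36 = 17008; k=2: (W₁..W₂)·(W₃..W₅) → 5328+63648+37·36·36 = 116928; k=3: (W₁..W₃)·(W₄..W₅) → 9344+29952+37·32·36 = 81920; k=4: (W₁..W₄)·(W₅..W₅) → 11784+0+37·26·36 = 46416.
Best split is after W₁, i.e. k = 1.

1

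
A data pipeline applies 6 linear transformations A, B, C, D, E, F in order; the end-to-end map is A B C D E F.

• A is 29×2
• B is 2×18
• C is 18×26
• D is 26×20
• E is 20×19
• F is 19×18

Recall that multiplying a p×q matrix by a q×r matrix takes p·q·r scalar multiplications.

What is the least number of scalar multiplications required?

Adjacent pairs: AB = 29·2·18 = 1044; BC = 2·18·26 = 936; CD = 18·26·20 = 9360; DE = 26·20·19 = 9880; EF = 20·19·18 = 6840.
Length 3: A..C: k=1: 0+936+29·2·26=2444; k=2: 1044+0+29·18·26=14616 → min 2444 | B..D: k=2: 0+9360+2·18·20=10080; k=3: 936+0+2·26·20=1976 → min 1976 | C..E: k=3: 0+9880+18·26·19=18772; k=4: 9360+0+18·20·19=16200 → min 16200 | D..F: k=4: 0+6840+26·20·18=16200; k=5: 9880+0+26·19·18=18772 → min 16200.
Length 4: A..D: k=1: 0+1976+29·2·20=3136; k=2: 1044+9360+29·18·20=20844; k=3: 2444+0+29·26·20=17524 → min 3136 | B..E: k=2: 0+16200+2·18·19=16884; k=3: 936+9880+2·26·19=11804; k=4: 1976+0+2·20·19=2736 → min 2736 | C..F: k=3: 0+16200+18·26·18=24624; k=4: 9360+6840+18·20·18=22680; k=5: 16200+0+18·19·18=22356 → min 22356.
Length 5: A..E: k=1: 0+2736+29·2·19=3838; k=2: 1044+16200+29·18·19=27162; k=3: 2444+9880+29·26·19=26650; k=4: 3136+0+29·20·19=14156 → min 3838 | B..F: k=2: 0+22356+2·18·18=23004; k=3: 936+16200+2·26·18=18072; k=4: 1976+6840+2·20·18=9536; k=5: 2736+0+2·19·18=3420 → min 3420.
Length 6: A..F: k=1: 0+3420+29·2·18=4464; k=2: 1044+22356+29·18·18=32796; k=3: 2444+16200+29·26·18=32216; k=4: 3136+6840+29·20·18=20416; k=5: 3838+0+29·19·18=13756 → min 4464.
Optimal order: (A ((((B C) D) E) F)) with cost 4464.

4464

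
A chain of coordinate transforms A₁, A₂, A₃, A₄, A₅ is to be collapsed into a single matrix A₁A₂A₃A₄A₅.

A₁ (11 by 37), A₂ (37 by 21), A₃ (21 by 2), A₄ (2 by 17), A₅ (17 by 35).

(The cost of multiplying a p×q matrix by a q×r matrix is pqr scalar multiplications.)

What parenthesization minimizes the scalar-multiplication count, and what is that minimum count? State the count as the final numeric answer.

4328

Adjacent pairs: A₁A₂ = 11·37·21 = 8547; A₂A₃ = 37·21·2 = 1554; A₃A₄ = 21·2·17 = 714; A₄A₅ = 2·17·35 = 1190.
Length 3: A₁..A₃: k=1: 0+1554+11·37·2=2368; k=2: 8547+0+11·21·2=9009 → min 2368 | A₂..A₄: k=2: 0+714+37·21·17=13923; k=3: 1554+0+37·2·17=2812 → min 2812 | A₃..A₅: k=3: 0+1190+21·2·35=2660; k=4: 714+0+21·17·35=13209 → min 2660.
Length 4: A₁..A₄: k=1: 0+2812+11·37·17=9731; k=2: 8547+714+11·21·17=13188; k=3: 2368+0+11·2·17=2742 → min 2742 | A₂..A₅: k=2: 0+2660+37·21·35=29855; k=3: 1554+1190+37·2·35=5334; k=4: 2812+0+37·17·35=24827 → min 5334.
Length 5: A₁..A₅: k=1: 0+5334+11·37·35=19579; k=2: 8547+2660+11·21·35=19292; k=3: 2368+1190+11·2·35=4328; k=4: 2742+0+11·17·35=9287 → min 4328.
Optimal parenthesization: ((A₁(A₂A₃))(A₄A₅)) with cost 4328.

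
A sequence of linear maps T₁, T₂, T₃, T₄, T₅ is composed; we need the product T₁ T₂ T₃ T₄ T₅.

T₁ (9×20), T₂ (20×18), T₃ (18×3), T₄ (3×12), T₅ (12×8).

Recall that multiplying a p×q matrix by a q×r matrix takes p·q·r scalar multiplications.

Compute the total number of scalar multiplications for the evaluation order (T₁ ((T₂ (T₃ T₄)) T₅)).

8328

(T₃ T₄): 18×3 by 3×12 → 18×12, cost 18·3·12 = 648
(T₂ (T₃ T₄)): 20×18 by 18×12 → 20×12, cost 20·18·12 = 4320; cumulative 4968
((T₂ (T₃ T₄)) T₅): 20×12 by 12×8 → 20×8, cost 20·12·8 = 1920; cumulative 6888
(T₁ ((T₂ (T₃ T₄)) T₅)): 9×20 by 20×8 → 9×8, cost 9·20·8 = 1440; cumulative 8328
Total: 8328 scalar multiplications.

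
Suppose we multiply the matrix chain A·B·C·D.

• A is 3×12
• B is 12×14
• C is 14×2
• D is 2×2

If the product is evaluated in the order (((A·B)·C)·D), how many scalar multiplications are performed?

600

(A·B): 3×12 by 12×14 → 3×14, cost 3·12·14 = 504
((A·B)·C): 3×14 by 14×2 → 3×2, cost 3·14·2 = 84; cumulative 588
(((A·B)·C)·D): 3×2 by 2×2 → 3×2, cost 3·2·2 = 12; cumulative 600
Total: 600 scalar multiplications.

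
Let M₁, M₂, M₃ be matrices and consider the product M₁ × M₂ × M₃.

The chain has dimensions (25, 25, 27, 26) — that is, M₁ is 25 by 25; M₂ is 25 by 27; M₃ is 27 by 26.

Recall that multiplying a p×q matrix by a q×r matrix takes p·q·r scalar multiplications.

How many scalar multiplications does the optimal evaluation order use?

33800

Order (M₁ × (M₂ × M₃)): (M₂ × M₃): 25×27 by 27×26 → 25×26, cost 25·27·26 = 17550; (M₁ × (M₂ × M₃)): 25×25 by 25×26 → 25×26, cost 25·25·26 = 16250; cumulative 33800. Total 33800.
Order ((M₁ × M₂) × M₃): (M₁ × M₂): 25×25 by 25×27 → 25×27, cost 25·25·27 = 16875; ((M₁ × M₂) × M₃): 25×27 by 27×26 → 25×26, cost 25·27·26 = 17550; cumulative 34425. Total 34425.
Minimum: 33800.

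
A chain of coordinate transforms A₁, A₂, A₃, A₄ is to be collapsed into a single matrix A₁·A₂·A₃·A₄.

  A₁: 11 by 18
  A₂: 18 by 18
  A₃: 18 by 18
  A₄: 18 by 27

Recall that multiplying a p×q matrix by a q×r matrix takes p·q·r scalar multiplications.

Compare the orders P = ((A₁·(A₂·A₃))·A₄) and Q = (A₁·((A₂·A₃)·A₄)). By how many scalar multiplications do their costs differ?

5184

Order P = ((A₁·(A₂·A₃))·A₄): (A₂·A₃): 18×18 by 18×18 → 18×18, cost 18·18·18 = 5832; (A₁·(A₂·A₃)): 11×18 by 18×18 → 11×18, cost 11·18·18 = 3564; cumulative 9396; ((A₁·(A₂·A₃))·A₄): 11×18 by 18×27 → 11×27, cost 11·18·27 = 5346; cumulative 14742. Total 14742.
Order Q = (A₁·((A₂·A₃)·A₄)): (A₂·A₃): 18×18 by 18×18 → 18×18, cost 18·18·18 = 5832; ((A₂·A₃)·A₄): 18×18 by 18×27 → 18×27, cost 18·18·27 = 8748; cumulative 14580; (A₁·((A₂·A₃)·A₄)): 11×18 by 18×27 → 11×27, cost 11·18·27 = 5346; cumulative 19926. Total 19926.
Difference: |14742 − 19926| = 5184.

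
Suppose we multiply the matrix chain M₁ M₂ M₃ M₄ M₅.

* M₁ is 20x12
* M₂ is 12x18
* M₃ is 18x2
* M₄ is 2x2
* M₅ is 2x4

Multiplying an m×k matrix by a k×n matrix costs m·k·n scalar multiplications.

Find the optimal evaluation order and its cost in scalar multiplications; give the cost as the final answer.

1088

Adjacent pairs: M₁M₂ = 20·12·18 = 4320; M₂M₃ = 12·18·2 = 432; M₃M₄ = 18·2·2 = 72; M₄M₅ = 2·2·4 = 16.
Length 3: M₁..M₃: k=1: 0+432+20·12·2=912; k=2: 4320+0+20·18·2=5040 → min 912 | M₂..M₄: k=2: 0+72+12·18·2=504; k=3: 432+0+12·2·2=480 → min 480 | M₃..M₅: k=3: 0+16+18·2·4=160; k=4: 72+0+18·2·4=216 → min 160.
Length 4: M₁..M₄: k=1: 0+480+20·12·2=960; k=2: 4320+72+20·18·2=5112; k=3: 912+0+20·2·2=992 → min 960 | M₂..M₅: k=2: 0+160+12·18·4=1024; k=3: 432+16+12·2·4=544; k=4: 480+0+12·2·4=576 → min 544.
Length 5: M₁..M₅: k=1: 0+544+20·12·4=1504; k=2: 4320+160+20·18·4=5920; k=3: 912+16+20·2·4=1088; k=4: 960+0+20·2·4=1120 → min 1088.
Optimal parenthesization: ((M₁ (M₂ M₃)) (M₄ M₅)) with cost 1088.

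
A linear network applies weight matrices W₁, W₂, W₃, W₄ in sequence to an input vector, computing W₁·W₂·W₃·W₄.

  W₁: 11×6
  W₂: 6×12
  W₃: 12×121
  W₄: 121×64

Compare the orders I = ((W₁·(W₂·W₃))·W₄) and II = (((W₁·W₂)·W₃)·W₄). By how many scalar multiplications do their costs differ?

Order I = ((W₁·(W₂·W₃))·W₄): (W₂·W₃): 6×12 by 12×121 → 6×121, cost 6·12·121 = 8712; (W₁·(W₂·W₃)): 11×6 by 6×121 → 11×121, cost 11·6·121 = 7986; cumulative 16698; ((W₁·(W₂·W₃))·W₄): 11×121 by 121×64 → 11×64, cost 11·121·64 = 85184; cumulative 101882. Total 101882.
Order II = (((W₁·W₂)·W₃)·W₄): (W₁·W₂): 11×6 by 6×12 → 11×12, cost 11·6·12 = 792; ((W₁·W₂)·W₃): 11×12 by 12×121 → 11×121, cost 11·12·121 = 15972; cumulative 16764; (((W₁·W₂)·W₃)·W₄): 11×121 by 121×64 → 11×64, cost 11·121·64 = 85184; cumulative 101948. Total 101948.
Difference: |101882 − 101948| = 66.

66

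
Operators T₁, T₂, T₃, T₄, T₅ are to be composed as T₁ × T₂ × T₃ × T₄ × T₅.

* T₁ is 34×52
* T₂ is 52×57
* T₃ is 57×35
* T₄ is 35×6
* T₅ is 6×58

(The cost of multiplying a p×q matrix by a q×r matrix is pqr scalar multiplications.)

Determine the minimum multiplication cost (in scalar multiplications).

52194

Adjacent pairs: T₁T₂ = 34·52·57 = 100776; T₂T₃ = 52·57·35 = 103740; T₃T₄ = 57·35·6 = 11970; T₄T₅ = 35·6·58 = 12180.
Length 3: T₁..T₃: k=1: 0+103740+34·52·35=165620; k=2: 100776+0+34·57·35=168606 → min 165620 | T₂..T₄: k=2: 0+11970+52·57·6=29754; k=3: 103740+0+52·35·6=114660 → min 29754 | T₃..T₅: k=3: 0+12180+57·35·58=127890; k=4: 11970+0+57·6·58=31806 → min 31806.
Length 4: T₁..T₄: k=1: 0+29754+34·52·6=40362; k=2: 100776+11970+34·57·6=124374; k=3: 165620+0+34·35·6=172760 → min 40362 | T₂..T₅: k=2: 0+31806+52·57·58=203718; k=3: 103740+12180+52·35·58=221480; k=4: 29754+0+52·6·58=47850 → min 47850.
Length 5: T₁..T₅: k=1: 0+47850+34·52·58=150394; k=2: 100776+31806+34·57·58=244986; k=3: 165620+12180+34·35·58=246820; k=4: 40362+0+34·6·58=52194 → min 52194.
Optimal order: ((T₁ × (T₂ × (T₃ × T₄))) × T₅) with cost 52194.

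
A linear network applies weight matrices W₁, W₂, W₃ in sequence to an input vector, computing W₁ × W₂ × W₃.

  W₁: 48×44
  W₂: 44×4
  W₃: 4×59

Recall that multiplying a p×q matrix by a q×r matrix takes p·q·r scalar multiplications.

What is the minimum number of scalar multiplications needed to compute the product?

Order (W₁ × (W₂ × W₃)): (W₂ × W₃): 44×4 by 4×59 → 44×59, cost 44·4·59 = 10384; (W₁ × (W₂ × W₃)): 48×44 by 44×59 → 48×59, cost 48·44·59 = 124608; cumulative 134992. Total 134992.
Order ((W₁ × W₂) × W₃): (W₁ × W₂): 48×44 by 44×4 → 48×4, cost 48·44·4 = 8448; ((W₁ × W₂) × W₃): 48×4 by 4×59 → 48×59, cost 48·4·59 = 11328; cumulative 19776. Total 19776.
Minimum: 19776.

19776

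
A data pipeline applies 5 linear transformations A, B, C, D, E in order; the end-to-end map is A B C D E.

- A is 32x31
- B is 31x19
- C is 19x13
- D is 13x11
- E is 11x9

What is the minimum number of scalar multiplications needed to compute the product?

17739

Adjacent pairs: AB = 32·31·19 = 18848; BC = 31·19·13 = 7657; CD = 19·13·11 = 2717; DE = 13·11·9 = 1287.
Length 3: A..C: k=1: 0+7657+32·31·13=20553; k=2: 18848+0+32·19·13=26752 → min 20553 | B..D: k=2: 0+2717+31·19·11=9196; k=3: 7657+0+31·13·11=12090 → min 9196 | C..E: k=3: 0+1287+19·13·9=3510; k=4: 2717+0+19·11·9=4598 → min 3510.
Length 4: A..D: k=1: 0+9196+32·31·11=20108; k=2: 18848+2717+32·19·11=28253; k=3: 20553+0+32·13·11=25129 → min 20108 | B..E: k=2: 0+3510+31·19·9=8811; k=3: 7657+1287+31·13·9=12571; k=4: 9196+0+31·11·9=12265 → min 8811.
Length 5: A..E: k=1: 0+8811+32·31·9=17739; k=2: 18848+3510+32·19·9=27830; k=3: 20553+1287+32·13·9=25584; k=4: 20108+0+32·11·9=23276 → min 17739.
Optimal order: (A (B (C (D E)))) with cost 17739.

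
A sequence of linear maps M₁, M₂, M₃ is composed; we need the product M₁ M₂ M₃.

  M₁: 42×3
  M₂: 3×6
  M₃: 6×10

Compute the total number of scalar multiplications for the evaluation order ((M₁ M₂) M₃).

(M₁ M₂): 42×3 by 3×6 → 42×6, cost 42·3·6 = 756
((M₁ M₂) M₃): 42×6 by 6×10 → 42×10, cost 42·6·10 = 2520; cumulative 3276
Total: 3276 scalar multiplications.

3276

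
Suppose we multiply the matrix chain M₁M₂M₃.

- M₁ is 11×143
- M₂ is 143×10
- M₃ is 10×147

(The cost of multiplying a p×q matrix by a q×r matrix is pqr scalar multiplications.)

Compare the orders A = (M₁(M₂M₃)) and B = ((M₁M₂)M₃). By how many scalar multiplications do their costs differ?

409541

Order A = (M₁(M₂M₃)): (M₂M₃): 143×10 by 10×147 → 143×147, cost 143·10·147 = 210210; (M₁(M₂M₃)): 11×143 by 143×147 → 11×147, cost 11·143·147 = 231231; cumulative 441441. Total 441441.
Order B = ((M₁M₂)M₃): (M₁M₂): 11×143 by 143×10 → 11×10, cost 11·143·10 = 15730; ((M₁M₂)M₃): 11×10 by 10×147 → 11×147, cost 11·10·147 = 16170; cumulative 31900. Total 31900.
Difference: |441441 − 31900| = 409541.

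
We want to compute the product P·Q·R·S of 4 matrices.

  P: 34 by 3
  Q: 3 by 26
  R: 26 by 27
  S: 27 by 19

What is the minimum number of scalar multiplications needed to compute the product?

5583

Adjacent pairs: PQ = 34·3·26 = 2652; QR = 3·26·27 = 2106; RS = 26·27·19 = 13338.
Length 3: P..R: k=1: 0+2106+34·3·27=4860; k=2: 2652+0+34·26·27=26520 → min 4860 | Q..S: k=2: 0+13338+3·26·19=14820; k=3: 2106+0+3·27·19=3645 → min 3645.
Length 4: P..S: k=1: 0+3645+34·3·19=5583; k=2: 2652+13338+34·26·19=32786; k=3: 4860+0+34·27·19=22302 → min 5583.
Optimal order: (P·((Q·R)·S)) with cost 5583.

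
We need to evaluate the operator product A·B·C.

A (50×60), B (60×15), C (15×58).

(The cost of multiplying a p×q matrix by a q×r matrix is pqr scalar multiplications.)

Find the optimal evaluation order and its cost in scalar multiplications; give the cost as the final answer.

88500

(A·(B·C)): cost 226200.
((A·B)·C): cost 88500.
Optimal: ((A·B)·C) with cost 88500.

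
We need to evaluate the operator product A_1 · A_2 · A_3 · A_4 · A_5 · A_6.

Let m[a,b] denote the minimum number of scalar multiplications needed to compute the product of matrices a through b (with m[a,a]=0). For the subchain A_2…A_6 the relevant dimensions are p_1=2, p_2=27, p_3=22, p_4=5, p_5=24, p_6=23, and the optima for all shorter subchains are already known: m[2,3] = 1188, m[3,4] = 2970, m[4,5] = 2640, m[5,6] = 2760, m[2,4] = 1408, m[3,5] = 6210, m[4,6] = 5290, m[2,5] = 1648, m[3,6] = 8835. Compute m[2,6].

2752

m[2,6] = min over k∈[2,5] of m[2,k]+m[k+1,6]+p_{1}·p_k·p_{6}.
k=2: 0 + 8835 + 2·27·23 = 10077; k=3: 1188 + 5290 + 2·22·23 = 7490; k=4: 1408 + 2760 + 2·5·23 = 4398; k=5: 1648 + 0 + 2·24·23 = 2752.
Minimum: 2752 at k=5.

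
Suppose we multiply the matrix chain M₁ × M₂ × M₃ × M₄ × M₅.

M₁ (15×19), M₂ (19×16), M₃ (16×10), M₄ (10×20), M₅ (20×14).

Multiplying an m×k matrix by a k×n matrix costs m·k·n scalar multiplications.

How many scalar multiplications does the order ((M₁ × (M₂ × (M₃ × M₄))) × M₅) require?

19180

(M₃ × M₄): 16×10 by 10×20 → 16×20, cost 16·10·20 = 3200
(M₂ × (M₃ × M₄)): 19×16 by 16×20 → 19×20, cost 19·16·20 = 6080; cumulative 9280
(M₁ × (M₂ × (M₃ × M₄))): 15×19 by 19×20 → 15×20, cost 15·19·20 = 5700; cumulative 14980
((M₁ × (M₂ × (M₃ × M₄))) × M₅): 15×20 by 20×14 → 15×14, cost 15·20·14 = 4200; cumulative 19180
Total: 19180 scalar multiplications.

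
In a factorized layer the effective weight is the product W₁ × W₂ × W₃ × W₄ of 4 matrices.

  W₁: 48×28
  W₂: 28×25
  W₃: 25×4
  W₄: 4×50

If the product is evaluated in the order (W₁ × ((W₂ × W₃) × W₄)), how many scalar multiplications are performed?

(W₂ × W₃): 28×25 by 25×4 → 28×4, cost 28·25·4 = 2800
((W₂ × W₃) × W₄): 28×4 by 4×50 → 28×50, cost 28·4·50 = 5600; cumulative 8400
(W₁ × ((W₂ × W₃) × W₄)): 48×28 by 28×50 → 48×50, cost 48·28·50 = 67200; cumulative 75600
Total: 75600 scalar multiplications.

75600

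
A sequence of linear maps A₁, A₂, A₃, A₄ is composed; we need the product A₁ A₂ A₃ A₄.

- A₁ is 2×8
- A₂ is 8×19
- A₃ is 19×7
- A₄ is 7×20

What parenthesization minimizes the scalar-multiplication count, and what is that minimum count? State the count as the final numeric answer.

Adjacent pairs: A₁A₂ = 2·8·19 = 304; A₂A₃ = 8·19·7 = 1064; A₃A₄ = 19·7·20 = 2660.
Length 3: A₁..A₃: k=1: 0+1064+2·8·7=1176; k=2: 304+0+2·19·7=570 → min 570 | A₂..A₄: k=2: 0+2660+8·19·20=5700; k=3: 1064+0+8·7·20=2184 → min 2184.
Length 4: A₁..A₄: k=1: 0+2184+2·8·20=2504; k=2: 304+2660+2·19·20=3724; k=3: 570+0+2·7·20=850 → min 850.
Optimal parenthesization: (((A₁ A₂) A₃) A₄) with cost 850.

850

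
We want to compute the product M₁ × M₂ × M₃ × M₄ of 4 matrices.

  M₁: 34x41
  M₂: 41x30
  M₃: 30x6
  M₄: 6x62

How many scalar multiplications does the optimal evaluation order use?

Adjacent pairs: M₁M₂ = 34·41·30 = 41820; M₂M₃ = 41·30·6 = 7380; M₃M₄ = 30·6·62 = 11160.
Length 3: M₁..M₃: k=1: 0+7380+34·41·6=15744; k=2: 41820+0+34·30·6=47940 → min 15744 | M₂..M₄: k=2: 0+11160+41·30·62=87420; k=3: 7380+0+41·6·62=22632 → min 22632.
Length 4: M₁..M₄: k=1: 0+22632+34·41·62=109060; k=2: 41820+11160+34·30·62=116220; k=3: 15744+0+34·6·62=28392 → min 28392.
Optimal order: ((M₁ × (M₂ × M₃)) × M₄) with cost 28392.

28392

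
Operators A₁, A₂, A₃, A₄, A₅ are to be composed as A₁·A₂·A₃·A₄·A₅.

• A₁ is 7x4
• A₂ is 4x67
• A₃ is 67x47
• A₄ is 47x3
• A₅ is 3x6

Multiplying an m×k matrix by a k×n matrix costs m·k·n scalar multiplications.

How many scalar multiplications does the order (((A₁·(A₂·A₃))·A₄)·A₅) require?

15025

(A₂·A₃): 4×67 by 67×47 → 4×47, cost 4·67·47 = 12596
(A₁·(A₂·A₃)): 7×4 by 4×47 → 7×47, cost 7·4·47 = 1316; cumulative 13912
((A₁·(A₂·A₃))·A₄): 7×47 by 47×3 → 7×3, cost 7·47·3 = 987; cumulative 14899
(((A₁·(A₂·A₃))·A₄)·A₅): 7×3 by 3×6 → 7×6, cost 7·3·6 = 126; cumulative 15025
Total: 15025 scalar multiplications.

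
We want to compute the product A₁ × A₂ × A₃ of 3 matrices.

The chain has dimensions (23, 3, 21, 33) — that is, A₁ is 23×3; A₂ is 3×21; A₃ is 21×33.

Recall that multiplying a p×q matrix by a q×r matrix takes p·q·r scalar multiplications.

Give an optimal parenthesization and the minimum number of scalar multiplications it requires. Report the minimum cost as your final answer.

4356

(A₁ × (A₂ × A₃)): cost 4356.
((A₁ × A₂) × A₃): cost 17388.
Optimal: (A₁ × (A₂ × A₃)) with cost 4356.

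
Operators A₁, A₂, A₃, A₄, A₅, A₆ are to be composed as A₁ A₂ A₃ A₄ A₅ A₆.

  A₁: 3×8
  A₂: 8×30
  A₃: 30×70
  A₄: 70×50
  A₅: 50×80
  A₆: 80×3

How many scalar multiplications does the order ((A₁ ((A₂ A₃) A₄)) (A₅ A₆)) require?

(A₂ A₃): 8×30 by 30×70 → 8×70, cost 8·30·70 = 16800
((A₂ A₃) A₄): 8×70 by 70×50 → 8×50, cost 8·70·50 = 28000; cumulative 44800
(A₁ ((A₂ A₃) A₄)): 3×8 by 8×50 → 3×50, cost 3·8·50 = 1200; cumulative 46000
(A₅ A₆): 50×80 by 80×3 → 50×3, cost 50·80·3 = 12000
((A₁ ((A₂ A₃) A₄)) (A₅ A₆)): 3×50 by 50×3 → 3×3, cost 3·50·3 = 450; cumulative 58450
Total: 58450 scalar multiplications.

58450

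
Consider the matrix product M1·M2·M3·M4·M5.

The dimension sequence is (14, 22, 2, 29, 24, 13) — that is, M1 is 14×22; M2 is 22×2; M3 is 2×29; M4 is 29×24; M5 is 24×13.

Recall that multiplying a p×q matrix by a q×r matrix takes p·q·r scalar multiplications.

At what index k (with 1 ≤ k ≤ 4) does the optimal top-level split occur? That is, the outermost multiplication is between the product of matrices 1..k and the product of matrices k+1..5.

Adjacent pairs: M1M2 = 14·22·2 = 616; M2M3 = 22·2·29 = 1276; M3M4 = 2·29·24 = 1392; M4M5 = 29·24·13 = 9048.
Length 3: M1..M3: k=1: 0+1276+14·22·29=10208; k=2: 616+0+14·2·29=1428 → min 1428 | M2..M4: k=2: 0+1392+22·2·24=2448; k=3: 1276+0+22·29·24=16588 → min 2448 | M3..M5: k=3: 0+9048+2·29·13=9802; k=4: 1392+0+2·24·13=2016 → min 2016.
Length 4: M1..M4: k=1: 0+2448+14·22·24=9840; k=2: 616+1392+14·2·24=2680; k=3: 1428+0+14·29·24=11172 → min 2680 | M2..M5: k=2: 0+2016+22·2·13=2588; k=3: 1276+9048+22·29·13=18618; k=4: 2448+0+22·24·13=9312 → min 2588.
Top-level splits: k=1: (M1..M1)·(M2..M5) → 0+2588+14·22·13 = 6592; k=2: (M1..M2)·(M3..M5) → 616+2016+14·2·13 = 2996; k=3: (M1..M3)·(M4..M5) → 1428+9048+14·29·13 = 15754; k=4: (M1..M4)·(M5..M5) → 2680+0+14·24·13 = 7048.
Best split is after M2, i.e. k = 2.

2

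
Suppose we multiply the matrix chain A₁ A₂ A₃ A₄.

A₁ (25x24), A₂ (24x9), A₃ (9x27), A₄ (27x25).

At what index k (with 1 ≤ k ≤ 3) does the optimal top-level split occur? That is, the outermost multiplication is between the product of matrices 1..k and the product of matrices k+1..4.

Adjacent pairs: A₁A₂ = 25·24·9 = 5400; A₂A₃ = 24·9·27 = 5832; A₃A₄ = 9·27·25 = 6075.
Length 3: A₁..A₃: k=1: 0+5832+25·24·27=22032; k=2: 5400+0+25·9·27=11475 → min 11475 | A₂..A₄: k=2: 0+6075+24·9·25=11475; k=3: 5832+0+24·27·25=22032 → min 11475.
Top-level splits: k=1: (A₁..A₁)·(A₂..A₄) → 0+11475+25·24·25 = 26475; k=2: (A₁..A₂)·(A₃..A₄) → 5400+6075+25·9·25 = 17100; k=3: (A₁..A₃)·(A₄..A₄) → 11475+0+25·27·25 = 28350.
Best split is after A₂, i.e. k = 2.

2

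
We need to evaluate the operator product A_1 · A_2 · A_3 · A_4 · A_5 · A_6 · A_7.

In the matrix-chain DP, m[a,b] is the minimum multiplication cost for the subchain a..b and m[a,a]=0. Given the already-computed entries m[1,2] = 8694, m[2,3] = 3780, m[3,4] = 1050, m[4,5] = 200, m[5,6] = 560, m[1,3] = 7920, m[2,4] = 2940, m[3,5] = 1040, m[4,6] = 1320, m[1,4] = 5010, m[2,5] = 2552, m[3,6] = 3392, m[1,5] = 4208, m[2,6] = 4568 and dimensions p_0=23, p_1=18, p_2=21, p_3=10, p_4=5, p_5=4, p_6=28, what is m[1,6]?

6784

m[1,6] = min over k∈[1,5] of m[1,k]+m[k+1,6]+p_{0}·p_k·p_{6}.
k=1: 0 + 4568 + 23·18·28 = 16160; k=2: 8694 + 3392 + 23·21·28 = 25610; k=3: 7920 + 1320 + 23·10·28 = 15680; k=4: 5010 + 560 + 23·5·28 = 8790; k=5: 4208 + 0 + 23·4·28 = 6784.
Minimum: 6784 at k=5.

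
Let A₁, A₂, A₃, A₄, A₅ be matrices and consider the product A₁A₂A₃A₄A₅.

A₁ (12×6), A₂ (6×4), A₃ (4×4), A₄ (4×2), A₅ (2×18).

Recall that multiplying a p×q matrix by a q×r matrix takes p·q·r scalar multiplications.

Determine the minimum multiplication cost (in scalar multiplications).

Adjacent pairs: A₁A₂ = 12·6·4 = 288; A₂A₃ = 6·4·4 = 96; A₃A₄ = 4·4·2 = 32; A₄A₅ = 4·2·18 = 144.
Length 3: A₁..A₃: k=1: 0+96+12·6·4=384; k=2: 288+0+12·4·4=480 → min 384 | A₂..A₄: k=2: 0+32+6·4·2=80; k=3: 96+0+6·4·2=144 → min 80 | A₃..A₅: k=3: 0+144+4·4·18=432; k=4: 32+0+4·2·18=176 → min 176.
Length 4: A₁..A₄: k=1: 0+80+12·6·2=224; k=2: 288+32+12·4·2=416; k=3: 384+0+12·4·2=480 → min 224 | A₂..A₅: k=2: 0+176+6·4·18=608; k=3: 96+144+6·4·18=672; k=4: 80+0+6·2·18=296 → min 296.
Length 5: A₁..A₅: k=1: 0+296+12·6·18=1592; k=2: 288+176+12·4·18=1328; k=3: 384+144+12·4·18=1392; k=4: 224+0+12·2·18=656 → min 656.
Optimal order: ((A₁(A₂(A₃A₄)))A₅) with cost 656.

656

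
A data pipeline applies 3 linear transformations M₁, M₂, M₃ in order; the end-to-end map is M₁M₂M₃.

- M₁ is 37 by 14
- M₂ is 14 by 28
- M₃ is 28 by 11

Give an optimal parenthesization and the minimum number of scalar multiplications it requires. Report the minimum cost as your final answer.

(M₁(M₂M₃)): cost 10010.
((M₁M₂)M₃): cost 25900.
Optimal: (M₁(M₂M₃)) with cost 10010.

10010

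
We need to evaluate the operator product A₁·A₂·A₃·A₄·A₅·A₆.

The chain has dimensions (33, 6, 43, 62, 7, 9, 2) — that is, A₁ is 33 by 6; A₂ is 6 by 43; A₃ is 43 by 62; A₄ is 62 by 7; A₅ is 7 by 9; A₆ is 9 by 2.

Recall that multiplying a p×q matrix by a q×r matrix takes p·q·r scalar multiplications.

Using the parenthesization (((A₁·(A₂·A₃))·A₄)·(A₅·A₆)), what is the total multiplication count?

43182

(A₂·A₃): 6×43 by 43×62 → 6×62, cost 6·43·62 = 15996
(A₁·(A₂·A₃)): 33×6 by 6×62 → 33×62, cost 33·6·62 = 12276; cumulative 28272
((A₁·(A₂·A₃))·A₄): 33×62 by 62×7 → 33×7, cost 33·62·7 = 14322; cumulative 42594
(A₅·A₆): 7×9 by 9×2 → 7×2, cost 7·9·2 = 126
(((A₁·(A₂·A₃))·A₄)·(A₅·A₆)): 33×7 by 7×2 → 33×2, cost 33·7·2 = 462; cumulative 43182
Total: 43182 scalar multiplications.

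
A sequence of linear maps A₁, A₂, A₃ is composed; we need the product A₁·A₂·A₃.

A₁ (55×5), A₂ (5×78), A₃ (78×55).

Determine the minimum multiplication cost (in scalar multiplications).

Order (A₁·(A₂·A₃)): (A₂·A₃): 5×78 by 78×55 → 5×55, cost 5·78·55 = 21450; (A₁·(A₂·A₃)): 55×5 by 5×55 → 55×55, cost 55·5·55 = 15125; cumulative 36575. Total 36575.
Order ((A₁·A₂)·A₃): (A₁·A₂): 55×5 by 5×78 → 55×78, cost 55·5·78 = 21450; ((A₁·A₂)·A₃): 55×78 by 78×55 → 55×55, cost 55·78·55 = 235950; cumulative 257400. Total 257400.
Minimum: 36575.

36575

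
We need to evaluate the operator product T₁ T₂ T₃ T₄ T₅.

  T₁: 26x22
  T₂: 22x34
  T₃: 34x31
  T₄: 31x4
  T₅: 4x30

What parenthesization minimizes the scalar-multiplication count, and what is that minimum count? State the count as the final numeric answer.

Adjacent pairs: T₁T₂ = 26·22·34 = 19448; T₂T₃ = 22·34·31 = 23188; T₃T₄ = 34·31·4 = 4216; T₄T₅ = 31·4·30 = 3720.
Length 3: T₁..T₃: k=1: 0+23188+26·22·31=40920; k=2: 19448+0+26·34·31=46852 → min 40920 | T₂..T₄: k=2: 0+4216+22·34·4=7208; k=3: 23188+0+22·31·4=25916 → min 7208 | T₃..T₅: k=3: 0+3720+34·31·30=35340; k=4: 4216+0+34·4·30=8296 → min 8296.
Length 4: T₁..T₄: k=1: 0+7208+26·22·4=9496; k=2: 19448+4216+26·34·4=27200; k=3: 40920+0+26·31·4=44144 → min 9496 | T₂..T₅: k=2: 0+8296+22·34·30=30736; k=3: 23188+3720+22·31·30=47368; k=4: 7208+0+22·4·30=9848 → min 9848.
Length 5: T₁..T₅: k=1: 0+9848+26·22·30=27008; k=2: 19448+8296+26·34·30=54264; k=3: 40920+3720+26·31·30=68820; k=4: 9496+0+26·4·30=12616 → min 12616.
Optimal parenthesization: ((T₁ (T₂ (T₃ T₄))) T₅) with cost 12616.

12616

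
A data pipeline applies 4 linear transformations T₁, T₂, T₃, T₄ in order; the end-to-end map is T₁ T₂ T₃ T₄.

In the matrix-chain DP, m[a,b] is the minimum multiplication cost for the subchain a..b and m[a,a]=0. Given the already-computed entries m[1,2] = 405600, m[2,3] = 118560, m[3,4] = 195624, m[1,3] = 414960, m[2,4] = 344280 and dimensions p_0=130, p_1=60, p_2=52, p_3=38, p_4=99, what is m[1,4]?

904020

m[1,4] = min over k∈[1,3] of m[1,k]+m[k+1,4]+p_{0}·p_k·p_{4}.
k=1: 0 + 344280 + 130·60·99 = 1116480; k=2: 405600 + 195624 + 130·52·99 = 1270464; k=3: 414960 + 0 + 130·38·99 = 904020.
Minimum: 904020 at k=3.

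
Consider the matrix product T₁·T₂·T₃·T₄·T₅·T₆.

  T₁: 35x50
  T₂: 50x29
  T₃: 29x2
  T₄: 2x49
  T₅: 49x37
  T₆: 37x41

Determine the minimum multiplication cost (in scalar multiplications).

15930

Adjacent pairs: T₁T₂ = 35·50·29 = 50750; T₂T₃ = 50·29·2 = 2900; T₃T₄ = 29·2·49 = 2842; T₄T₅ = 2·49·37 = 3626; T₅T₆ = 49·37·41 = 74333.
Length 3: T₁..T₃: k=1: 0+2900+35·50·2=6400; k=2: 50750+0+35·29·2=52780 → min 6400 | T₂..T₄: k=2: 0+2842+50·29·49=73892; k=3: 2900+0+50·2·49=7800 → min 7800 | T₃..T₅: k=3: 0+3626+29·2·37=5772; k=4: 2842+0+29·49·37=55419 → min 5772 | T₄..T₆: k=4: 0+74333+2·49·41=78351; k=5: 3626+0+2·37·41=6660 → min 6660.
Length 4: T₁..T₄: k=1: 0+7800+35·50·49=93550; k=2: 50750+2842+35·29·49=103327; k=3: 6400+0+35·2·49=9830 → min 9830 | T₂..T₅: k=2: 0+5772+50·29·37=59422; k=3: 2900+3626+50·2·37=10226; k=4: 7800+0+50·49·37=98450 → min 10226 | T₃..T₆: k=3: 0+6660+29·2·41=9038; k=4: 2842+74333+29·49·41=135436; k=5: 5772+0+29·37·41=49765 → min 9038.
Length 5: T₁..T₅: k=1: 0+10226+35·50·37=74976; k=2: 50750+5772+35·29·37=94077; k=3: 6400+3626+35·2·37=12616; k=4: 9830+0+35·49·37=73285 → min 12616 | T₂..T₆: k=2: 0+9038+50·29·41=68488; k=3: 2900+6660+50·2·41=13660; k=4: 7800+74333+50·49·41=182583; k=5: 10226+0+50·37·41=86076 → min 13660.
Length 6: T₁..T₆: k=1: 0+13660+35·50·41=85410; k=2: 50750+9038+35·29·41=101403; k=3: 6400+6660+35·2·41=15930; k=4: 9830+74333+35·49·41=154478; k=5: 12616+0+35·37·41=65711 → min 15930.
Optimal order: ((T₁·(T₂·T₃))·((T₄·T₅)·T₆)) with cost 15930.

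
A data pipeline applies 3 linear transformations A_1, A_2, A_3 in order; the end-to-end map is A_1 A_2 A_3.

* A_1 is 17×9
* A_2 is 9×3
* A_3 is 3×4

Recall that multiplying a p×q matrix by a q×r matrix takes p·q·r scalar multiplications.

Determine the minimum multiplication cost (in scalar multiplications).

663

Order (A_1 (A_2 A_3)): (A_2 A_3): 9×3 by 3×4 → 9×4, cost 9·3·4 = 108; (A_1 (A_2 A_3)): 17×9 by 9×4 → 17×4, cost 17·9·4 = 612; cumulative 720. Total 720.
Order ((A_1 A_2) A_3): (A_1 A_2): 17×9 by 9×3 → 17×3, cost 17·9·3 = 459; ((A_1 A_2) A_3): 17×3 by 3×4 → 17×4, cost 17·3·4 = 204; cumulative 663. Total 663.
Minimum: 663.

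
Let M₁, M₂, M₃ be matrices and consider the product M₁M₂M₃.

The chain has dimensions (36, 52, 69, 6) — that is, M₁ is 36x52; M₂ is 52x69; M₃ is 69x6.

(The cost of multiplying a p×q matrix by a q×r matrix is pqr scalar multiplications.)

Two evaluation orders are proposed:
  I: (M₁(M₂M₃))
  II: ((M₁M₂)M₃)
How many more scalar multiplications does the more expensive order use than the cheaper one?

111312

Order I = (M₁(M₂M₃)): (M₂M₃): 52×69 by 69×6 → 52×6, cost 52·69·6 = 21528; (M₁(M₂M₃)): 36×52 by 52×6 → 36×6, cost 36·52·6 = 11232; cumulative 32760. Total 32760.
Order II = ((M₁M₂)M₃): (M₁M₂): 36×52 by 52×69 → 36×69, cost 36·52·69 = 129168; ((M₁M₂)M₃): 36×69 by 69×6 → 36×6, cost 36·69·6 = 14904; cumulative 144072. Total 144072.
Difference: |32760 − 144072| = 111312.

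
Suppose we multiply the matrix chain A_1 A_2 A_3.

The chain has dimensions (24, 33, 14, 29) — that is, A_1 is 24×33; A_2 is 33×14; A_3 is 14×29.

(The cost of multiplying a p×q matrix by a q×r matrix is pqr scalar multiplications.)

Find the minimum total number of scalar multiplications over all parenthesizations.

20832

Order (A_1 (A_2 A_3)): (A_2 A_3): 33×14 by 14×29 → 33×29, cost 33·14·29 = 13398; (A_1 (A_2 A_3)): 24×33 by 33×29 → 24×29, cost 24·33·29 = 22968; cumulative 36366. Total 36366.
Order ((A_1 A_2) A_3): (A_1 A_2): 24×33 by 33×14 → 24×14, cost 24·33·14 = 11088; ((A_1 A_2) A_3): 24×14 by 14×29 → 24×29, cost 24·14·29 = 9744; cumulative 20832. Total 20832.
Minimum: 20832.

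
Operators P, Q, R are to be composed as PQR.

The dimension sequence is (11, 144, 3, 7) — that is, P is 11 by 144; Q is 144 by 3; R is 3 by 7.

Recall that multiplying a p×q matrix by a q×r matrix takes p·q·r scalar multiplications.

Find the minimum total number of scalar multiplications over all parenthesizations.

Order (P(QR)): (QR): 144×3 by 3×7 → 144×7, cost 144·3·7 = 3024; (P(QR)): 11×144 by 144×7 → 11×7, cost 11·144·7 = 11088; cumulative 14112. Total 14112.
Order ((PQ)R): (PQ): 11×144 by 144×3 → 11×3, cost 11·144·3 = 4752; ((PQ)R): 11×3 by 3×7 → 11×7, cost 11·3·7 = 231; cumulative 4983. Total 4983.
Minimum: 4983.

4983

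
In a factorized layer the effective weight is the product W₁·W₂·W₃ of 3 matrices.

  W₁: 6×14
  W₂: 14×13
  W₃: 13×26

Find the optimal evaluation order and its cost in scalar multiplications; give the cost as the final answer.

(W₁·(W₂·W₃)): cost 6916.
((W₁·W₂)·W₃): cost 3120.
Optimal: ((W₁·W₂)·W₃) with cost 3120.

3120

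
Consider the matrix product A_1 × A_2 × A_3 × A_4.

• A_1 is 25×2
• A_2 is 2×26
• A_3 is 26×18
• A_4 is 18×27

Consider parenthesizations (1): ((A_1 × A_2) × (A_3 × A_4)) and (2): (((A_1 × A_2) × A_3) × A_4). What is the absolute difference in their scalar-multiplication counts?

Order (1) = ((A_1 × A_2) × (A_3 × A_4)): (A_1 × A_2): 25×2 by 2×26 → 25×26, cost 25·2·26 = 1300; (A_3 × A_4): 26×18 by 18×27 → 26×27, cost 26·18·27 = 12636; ((A_1 × A_2) × (A_3 × A_4)): 25×26 by 26×27 → 25×27, cost 25·26·27 = 17550; cumulative 31486. Total 31486.
Order (2) = (((A_1 × A_2) × A_3) × A_4): (A_1 × A_2): 25×2 by 2×26 → 25×26, cost 25·2·26 = 1300; ((A_1 × A_2) × A_3): 25×26 by 26×18 → 25×18, cost 25·26·18 = 11700; cumulative 13000; (((A_1 × A_2) × A_3) × A_4): 25×18 by 18×27 → 25×27, cost 25·18·27 = 12150; cumulative 25150. Total 25150.
Difference: |31486 − 25150| = 6336.

6336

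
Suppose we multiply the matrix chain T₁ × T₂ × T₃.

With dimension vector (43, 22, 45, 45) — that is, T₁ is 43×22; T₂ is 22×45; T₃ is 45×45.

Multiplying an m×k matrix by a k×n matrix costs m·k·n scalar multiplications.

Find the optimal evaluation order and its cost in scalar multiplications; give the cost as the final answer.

87120

(T₁ × (T₂ × T₃)): cost 87120.
((T₁ × T₂) × T₃): cost 129645.
Optimal: (T₁ × (T₂ × T₃)) with cost 87120.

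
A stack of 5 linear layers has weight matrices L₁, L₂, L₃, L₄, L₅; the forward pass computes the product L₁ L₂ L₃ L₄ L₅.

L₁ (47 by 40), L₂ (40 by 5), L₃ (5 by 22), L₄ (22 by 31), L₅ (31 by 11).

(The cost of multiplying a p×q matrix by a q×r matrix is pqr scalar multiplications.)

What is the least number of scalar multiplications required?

17100

Adjacent pairs: L₁L₂ = 47·40·5 = 9400; L₂L₃ = 40·5·22 = 4400; L₃L₄ = 5·22·31 = 3410; L₄L₅ = 22·31·11 = 7502.
Length 3: L₁..L₃: k=1: 0+4400+47·40·22=45760; k=2: 9400+0+47·5·22=14570 → min 14570 | L₂..L₄: k=2: 0+3410+40·5·31=9610; k=3: 4400+0+40·22·31=31680 → min 9610 | L₃..L₅: k=3: 0+7502+5·22·11=8712; k=4: 3410+0+5·31·11=5115 → min 5115.
Length 4: L₁..L₄: k=1: 0+9610+47·40·31=67890; k=2: 9400+3410+47·5·31=20095; k=3: 14570+0+47·22·31=46624 → min 20095 | L₂..L₅: k=2: 0+5115+40·5·11=7315; k=3: 4400+7502+40·22·11=21582; k=4: 9610+0+40·31·11=23250 → min 7315.
Length 5: L₁..L₅: k=1: 0+7315+47·40·11=27995; k=2: 9400+5115+47·5·11=17100; k=3: 14570+7502+47·22·11=33446; k=4: 20095+0+47·31·11=36122 → min 17100.
Optimal order: ((L₁ L₂) ((L₃ L₄) L₅)) with cost 17100.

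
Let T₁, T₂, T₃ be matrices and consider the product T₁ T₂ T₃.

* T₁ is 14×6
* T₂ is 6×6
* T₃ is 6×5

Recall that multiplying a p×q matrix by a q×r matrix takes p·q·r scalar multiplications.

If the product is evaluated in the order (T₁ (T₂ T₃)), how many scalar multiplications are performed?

600

(T₂ T₃): 6×6 by 6×5 → 6×5, cost 6·6·5 = 180
(T₁ (T₂ T₃)): 14×6 by 6×5 → 14×5, cost 14·6·5 = 420; cumulative 600
Total: 600 scalar multiplications.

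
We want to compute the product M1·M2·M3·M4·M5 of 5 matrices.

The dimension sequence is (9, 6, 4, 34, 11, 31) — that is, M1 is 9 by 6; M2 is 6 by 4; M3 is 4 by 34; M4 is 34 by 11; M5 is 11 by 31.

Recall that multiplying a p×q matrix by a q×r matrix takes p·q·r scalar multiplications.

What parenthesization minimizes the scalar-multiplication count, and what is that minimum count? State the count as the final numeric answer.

4192

Adjacent pairs: M1M2 = 9·6·4 = 216; M2M3 = 6·4·34 = 816; M3M4 = 4·34·11 = 1496; M4M5 = 34·11·31 = 11594.
Length 3: M1..M3: k=1: 0+816+9·6·34=2652; k=2: 216+0+9·4·34=1440 → min 1440 | M2..M4: k=2: 0+1496+6·4·11=1760; k=3: 816+0+6·34·11=3060 → min 1760 | M3..M5: k=3: 0+11594+4·34·31=15810; k=4: 1496+0+4·11·31=2860 → min 2860.
Length 4: M1..M4: k=1: 0+1760+9·6·11=2354; k=2: 216+1496+9·4·11=2108; k=3: 1440+0+9·34·11=4806 → min 2108 | M2..M5: k=2: 0+2860+6·4·31=3604; k=3: 816+11594+6·34·31=18734; k=4: 1760+0+6·11·31=3806 → min 3604.
Length 5: M1..M5: k=1: 0+3604+9·6·31=5278; k=2: 216+2860+9·4·31=4192; k=3: 1440+11594+9·34·31=22520; k=4: 2108+0+9·11·31=5177 → min 4192.
Optimal parenthesization: ((M1·M2)·((M3·M4)·M5)) with cost 4192.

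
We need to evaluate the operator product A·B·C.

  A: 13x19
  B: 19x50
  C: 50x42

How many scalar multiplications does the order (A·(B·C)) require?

(B·C): 19×50 by 50×42 → 19×42, cost 19·50·42 = 39900
(A·(B·C)): 13×19 by 19×42 → 13×42, cost 13·19·42 = 10374; cumulative 50274
Total: 50274 scalar multiplications.

50274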